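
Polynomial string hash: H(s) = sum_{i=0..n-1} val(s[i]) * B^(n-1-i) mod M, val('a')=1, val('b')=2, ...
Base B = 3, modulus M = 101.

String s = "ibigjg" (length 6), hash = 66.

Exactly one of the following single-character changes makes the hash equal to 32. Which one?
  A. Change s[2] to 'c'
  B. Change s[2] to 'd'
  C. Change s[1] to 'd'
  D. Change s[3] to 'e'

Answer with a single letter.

Answer: B

Derivation:
Option A: s[2]='i'->'c', delta=(3-9)*3^3 mod 101 = 40, hash=66+40 mod 101 = 5
Option B: s[2]='i'->'d', delta=(4-9)*3^3 mod 101 = 67, hash=66+67 mod 101 = 32 <-- target
Option C: s[1]='b'->'d', delta=(4-2)*3^4 mod 101 = 61, hash=66+61 mod 101 = 26
Option D: s[3]='g'->'e', delta=(5-7)*3^2 mod 101 = 83, hash=66+83 mod 101 = 48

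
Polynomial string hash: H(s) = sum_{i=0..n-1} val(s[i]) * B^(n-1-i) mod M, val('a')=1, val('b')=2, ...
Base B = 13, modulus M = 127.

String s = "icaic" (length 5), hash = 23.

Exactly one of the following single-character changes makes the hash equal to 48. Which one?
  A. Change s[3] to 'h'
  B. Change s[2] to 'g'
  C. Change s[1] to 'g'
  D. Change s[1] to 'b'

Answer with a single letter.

Option A: s[3]='i'->'h', delta=(8-9)*13^1 mod 127 = 114, hash=23+114 mod 127 = 10
Option B: s[2]='a'->'g', delta=(7-1)*13^2 mod 127 = 125, hash=23+125 mod 127 = 21
Option C: s[1]='c'->'g', delta=(7-3)*13^3 mod 127 = 25, hash=23+25 mod 127 = 48 <-- target
Option D: s[1]='c'->'b', delta=(2-3)*13^3 mod 127 = 89, hash=23+89 mod 127 = 112

Answer: C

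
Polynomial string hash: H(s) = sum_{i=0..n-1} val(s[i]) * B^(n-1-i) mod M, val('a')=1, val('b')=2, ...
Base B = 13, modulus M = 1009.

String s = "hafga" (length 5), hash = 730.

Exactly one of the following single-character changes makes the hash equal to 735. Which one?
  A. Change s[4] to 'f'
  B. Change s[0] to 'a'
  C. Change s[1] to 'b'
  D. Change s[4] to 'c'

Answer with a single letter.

Answer: A

Derivation:
Option A: s[4]='a'->'f', delta=(6-1)*13^0 mod 1009 = 5, hash=730+5 mod 1009 = 735 <-- target
Option B: s[0]='h'->'a', delta=(1-8)*13^4 mod 1009 = 864, hash=730+864 mod 1009 = 585
Option C: s[1]='a'->'b', delta=(2-1)*13^3 mod 1009 = 179, hash=730+179 mod 1009 = 909
Option D: s[4]='a'->'c', delta=(3-1)*13^0 mod 1009 = 2, hash=730+2 mod 1009 = 732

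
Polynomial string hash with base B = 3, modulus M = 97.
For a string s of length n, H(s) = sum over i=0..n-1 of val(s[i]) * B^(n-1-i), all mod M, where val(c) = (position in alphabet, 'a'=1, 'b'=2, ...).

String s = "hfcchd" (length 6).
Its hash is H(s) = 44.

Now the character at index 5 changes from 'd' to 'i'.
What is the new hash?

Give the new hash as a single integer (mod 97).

Answer: 49

Derivation:
val('d') = 4, val('i') = 9
Position k = 5, exponent = n-1-k = 0
B^0 mod M = 3^0 mod 97 = 1
Delta = (9 - 4) * 1 mod 97 = 5
New hash = (44 + 5) mod 97 = 49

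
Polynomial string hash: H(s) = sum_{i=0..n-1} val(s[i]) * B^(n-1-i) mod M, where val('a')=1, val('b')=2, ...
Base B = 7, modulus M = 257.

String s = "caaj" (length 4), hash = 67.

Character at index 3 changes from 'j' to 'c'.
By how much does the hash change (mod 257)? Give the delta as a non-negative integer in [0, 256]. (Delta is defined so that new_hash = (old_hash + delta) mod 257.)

Answer: 250

Derivation:
Delta formula: (val(new) - val(old)) * B^(n-1-k) mod M
  val('c') - val('j') = 3 - 10 = -7
  B^(n-1-k) = 7^0 mod 257 = 1
  Delta = -7 * 1 mod 257 = 250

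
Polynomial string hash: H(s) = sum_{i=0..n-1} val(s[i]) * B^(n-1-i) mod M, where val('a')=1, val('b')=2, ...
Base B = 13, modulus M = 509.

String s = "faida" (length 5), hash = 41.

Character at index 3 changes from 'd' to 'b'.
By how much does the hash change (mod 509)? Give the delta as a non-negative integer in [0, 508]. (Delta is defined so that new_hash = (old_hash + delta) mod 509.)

Delta formula: (val(new) - val(old)) * B^(n-1-k) mod M
  val('b') - val('d') = 2 - 4 = -2
  B^(n-1-k) = 13^1 mod 509 = 13
  Delta = -2 * 13 mod 509 = 483

Answer: 483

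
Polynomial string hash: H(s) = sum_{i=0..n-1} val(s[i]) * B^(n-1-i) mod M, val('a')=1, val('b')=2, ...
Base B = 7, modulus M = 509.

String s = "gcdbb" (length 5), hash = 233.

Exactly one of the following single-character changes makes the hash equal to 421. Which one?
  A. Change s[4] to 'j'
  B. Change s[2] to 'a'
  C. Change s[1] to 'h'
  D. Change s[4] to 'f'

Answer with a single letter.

Option A: s[4]='b'->'j', delta=(10-2)*7^0 mod 509 = 8, hash=233+8 mod 509 = 241
Option B: s[2]='d'->'a', delta=(1-4)*7^2 mod 509 = 362, hash=233+362 mod 509 = 86
Option C: s[1]='c'->'h', delta=(8-3)*7^3 mod 509 = 188, hash=233+188 mod 509 = 421 <-- target
Option D: s[4]='b'->'f', delta=(6-2)*7^0 mod 509 = 4, hash=233+4 mod 509 = 237

Answer: C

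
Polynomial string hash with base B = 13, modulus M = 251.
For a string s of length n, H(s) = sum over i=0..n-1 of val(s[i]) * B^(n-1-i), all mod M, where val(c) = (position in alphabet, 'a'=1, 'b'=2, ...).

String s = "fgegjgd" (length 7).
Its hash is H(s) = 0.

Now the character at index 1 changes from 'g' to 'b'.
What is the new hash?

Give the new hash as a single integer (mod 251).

val('g') = 7, val('b') = 2
Position k = 1, exponent = n-1-k = 5
B^5 mod M = 13^5 mod 251 = 64
Delta = (2 - 7) * 64 mod 251 = 182
New hash = (0 + 182) mod 251 = 182

Answer: 182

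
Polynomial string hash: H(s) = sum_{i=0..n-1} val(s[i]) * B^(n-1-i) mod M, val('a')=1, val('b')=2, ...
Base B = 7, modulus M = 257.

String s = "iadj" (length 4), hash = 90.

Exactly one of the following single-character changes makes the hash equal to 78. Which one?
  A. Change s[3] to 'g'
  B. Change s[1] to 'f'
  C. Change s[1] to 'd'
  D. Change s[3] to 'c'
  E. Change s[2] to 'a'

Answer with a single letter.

Answer: B

Derivation:
Option A: s[3]='j'->'g', delta=(7-10)*7^0 mod 257 = 254, hash=90+254 mod 257 = 87
Option B: s[1]='a'->'f', delta=(6-1)*7^2 mod 257 = 245, hash=90+245 mod 257 = 78 <-- target
Option C: s[1]='a'->'d', delta=(4-1)*7^2 mod 257 = 147, hash=90+147 mod 257 = 237
Option D: s[3]='j'->'c', delta=(3-10)*7^0 mod 257 = 250, hash=90+250 mod 257 = 83
Option E: s[2]='d'->'a', delta=(1-4)*7^1 mod 257 = 236, hash=90+236 mod 257 = 69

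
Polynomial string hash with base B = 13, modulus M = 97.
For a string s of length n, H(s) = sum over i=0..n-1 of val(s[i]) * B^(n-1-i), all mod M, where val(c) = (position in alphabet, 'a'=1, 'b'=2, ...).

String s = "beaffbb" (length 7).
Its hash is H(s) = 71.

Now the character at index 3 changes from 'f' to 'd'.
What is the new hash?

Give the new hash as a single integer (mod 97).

Answer: 42

Derivation:
val('f') = 6, val('d') = 4
Position k = 3, exponent = n-1-k = 3
B^3 mod M = 13^3 mod 97 = 63
Delta = (4 - 6) * 63 mod 97 = 68
New hash = (71 + 68) mod 97 = 42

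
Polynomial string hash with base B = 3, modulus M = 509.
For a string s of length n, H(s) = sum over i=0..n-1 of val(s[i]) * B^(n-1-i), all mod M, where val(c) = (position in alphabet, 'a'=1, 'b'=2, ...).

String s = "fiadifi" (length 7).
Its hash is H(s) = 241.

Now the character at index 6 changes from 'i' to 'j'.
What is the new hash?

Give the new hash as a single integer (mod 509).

Answer: 242

Derivation:
val('i') = 9, val('j') = 10
Position k = 6, exponent = n-1-k = 0
B^0 mod M = 3^0 mod 509 = 1
Delta = (10 - 9) * 1 mod 509 = 1
New hash = (241 + 1) mod 509 = 242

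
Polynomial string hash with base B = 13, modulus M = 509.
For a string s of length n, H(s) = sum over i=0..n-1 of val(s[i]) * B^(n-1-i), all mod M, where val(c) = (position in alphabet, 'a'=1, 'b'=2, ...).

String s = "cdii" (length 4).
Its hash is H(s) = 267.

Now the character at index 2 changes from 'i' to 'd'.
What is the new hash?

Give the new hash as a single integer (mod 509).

Answer: 202

Derivation:
val('i') = 9, val('d') = 4
Position k = 2, exponent = n-1-k = 1
B^1 mod M = 13^1 mod 509 = 13
Delta = (4 - 9) * 13 mod 509 = 444
New hash = (267 + 444) mod 509 = 202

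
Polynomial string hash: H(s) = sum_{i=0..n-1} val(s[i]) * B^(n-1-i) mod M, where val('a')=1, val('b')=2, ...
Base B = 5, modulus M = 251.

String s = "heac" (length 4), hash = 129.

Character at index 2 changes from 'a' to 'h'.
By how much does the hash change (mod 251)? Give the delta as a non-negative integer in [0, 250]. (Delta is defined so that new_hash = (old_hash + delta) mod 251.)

Answer: 35

Derivation:
Delta formula: (val(new) - val(old)) * B^(n-1-k) mod M
  val('h') - val('a') = 8 - 1 = 7
  B^(n-1-k) = 5^1 mod 251 = 5
  Delta = 7 * 5 mod 251 = 35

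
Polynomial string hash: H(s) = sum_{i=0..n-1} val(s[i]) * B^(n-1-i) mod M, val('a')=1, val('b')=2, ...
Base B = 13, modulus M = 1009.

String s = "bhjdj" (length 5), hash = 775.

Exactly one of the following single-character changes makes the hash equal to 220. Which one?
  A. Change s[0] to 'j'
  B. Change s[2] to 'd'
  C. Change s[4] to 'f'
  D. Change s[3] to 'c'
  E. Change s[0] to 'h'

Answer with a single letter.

Answer: A

Derivation:
Option A: s[0]='b'->'j', delta=(10-2)*13^4 mod 1009 = 454, hash=775+454 mod 1009 = 220 <-- target
Option B: s[2]='j'->'d', delta=(4-10)*13^2 mod 1009 = 1004, hash=775+1004 mod 1009 = 770
Option C: s[4]='j'->'f', delta=(6-10)*13^0 mod 1009 = 1005, hash=775+1005 mod 1009 = 771
Option D: s[3]='d'->'c', delta=(3-4)*13^1 mod 1009 = 996, hash=775+996 mod 1009 = 762
Option E: s[0]='b'->'h', delta=(8-2)*13^4 mod 1009 = 845, hash=775+845 mod 1009 = 611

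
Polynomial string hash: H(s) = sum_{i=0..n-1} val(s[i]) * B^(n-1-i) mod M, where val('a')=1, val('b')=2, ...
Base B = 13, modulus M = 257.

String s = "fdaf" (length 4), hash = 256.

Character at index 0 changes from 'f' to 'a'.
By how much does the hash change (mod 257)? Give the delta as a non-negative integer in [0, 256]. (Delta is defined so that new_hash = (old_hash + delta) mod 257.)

Delta formula: (val(new) - val(old)) * B^(n-1-k) mod M
  val('a') - val('f') = 1 - 6 = -5
  B^(n-1-k) = 13^3 mod 257 = 141
  Delta = -5 * 141 mod 257 = 66

Answer: 66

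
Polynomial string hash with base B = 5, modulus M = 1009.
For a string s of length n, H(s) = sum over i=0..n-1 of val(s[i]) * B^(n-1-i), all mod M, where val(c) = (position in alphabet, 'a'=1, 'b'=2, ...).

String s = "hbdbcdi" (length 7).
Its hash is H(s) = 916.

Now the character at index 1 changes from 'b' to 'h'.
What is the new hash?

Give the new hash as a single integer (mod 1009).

val('b') = 2, val('h') = 8
Position k = 1, exponent = n-1-k = 5
B^5 mod M = 5^5 mod 1009 = 98
Delta = (8 - 2) * 98 mod 1009 = 588
New hash = (916 + 588) mod 1009 = 495

Answer: 495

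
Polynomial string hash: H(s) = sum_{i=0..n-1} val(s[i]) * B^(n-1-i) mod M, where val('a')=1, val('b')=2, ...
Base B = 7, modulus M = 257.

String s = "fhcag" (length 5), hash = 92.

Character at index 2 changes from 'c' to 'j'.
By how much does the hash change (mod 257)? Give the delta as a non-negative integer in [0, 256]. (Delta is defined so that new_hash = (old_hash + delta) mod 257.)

Answer: 86

Derivation:
Delta formula: (val(new) - val(old)) * B^(n-1-k) mod M
  val('j') - val('c') = 10 - 3 = 7
  B^(n-1-k) = 7^2 mod 257 = 49
  Delta = 7 * 49 mod 257 = 86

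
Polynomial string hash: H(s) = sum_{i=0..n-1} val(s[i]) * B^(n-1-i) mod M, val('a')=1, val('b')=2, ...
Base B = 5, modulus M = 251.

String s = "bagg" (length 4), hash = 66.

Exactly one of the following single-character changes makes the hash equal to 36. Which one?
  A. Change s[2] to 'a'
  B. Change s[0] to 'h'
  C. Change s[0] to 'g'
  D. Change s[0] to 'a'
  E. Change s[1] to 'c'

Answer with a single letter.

Option A: s[2]='g'->'a', delta=(1-7)*5^1 mod 251 = 221, hash=66+221 mod 251 = 36 <-- target
Option B: s[0]='b'->'h', delta=(8-2)*5^3 mod 251 = 248, hash=66+248 mod 251 = 63
Option C: s[0]='b'->'g', delta=(7-2)*5^3 mod 251 = 123, hash=66+123 mod 251 = 189
Option D: s[0]='b'->'a', delta=(1-2)*5^3 mod 251 = 126, hash=66+126 mod 251 = 192
Option E: s[1]='a'->'c', delta=(3-1)*5^2 mod 251 = 50, hash=66+50 mod 251 = 116

Answer: A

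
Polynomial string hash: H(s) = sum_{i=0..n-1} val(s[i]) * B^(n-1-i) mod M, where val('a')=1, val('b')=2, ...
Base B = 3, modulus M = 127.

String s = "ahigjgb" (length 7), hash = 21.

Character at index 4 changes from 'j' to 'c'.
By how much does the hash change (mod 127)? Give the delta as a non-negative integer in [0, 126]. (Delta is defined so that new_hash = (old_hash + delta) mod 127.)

Delta formula: (val(new) - val(old)) * B^(n-1-k) mod M
  val('c') - val('j') = 3 - 10 = -7
  B^(n-1-k) = 3^2 mod 127 = 9
  Delta = -7 * 9 mod 127 = 64

Answer: 64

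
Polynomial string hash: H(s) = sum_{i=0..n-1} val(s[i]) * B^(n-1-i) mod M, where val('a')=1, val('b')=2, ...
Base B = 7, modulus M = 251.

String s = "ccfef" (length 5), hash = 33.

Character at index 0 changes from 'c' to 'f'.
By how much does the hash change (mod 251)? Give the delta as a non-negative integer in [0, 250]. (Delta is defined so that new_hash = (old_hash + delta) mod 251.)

Answer: 175

Derivation:
Delta formula: (val(new) - val(old)) * B^(n-1-k) mod M
  val('f') - val('c') = 6 - 3 = 3
  B^(n-1-k) = 7^4 mod 251 = 142
  Delta = 3 * 142 mod 251 = 175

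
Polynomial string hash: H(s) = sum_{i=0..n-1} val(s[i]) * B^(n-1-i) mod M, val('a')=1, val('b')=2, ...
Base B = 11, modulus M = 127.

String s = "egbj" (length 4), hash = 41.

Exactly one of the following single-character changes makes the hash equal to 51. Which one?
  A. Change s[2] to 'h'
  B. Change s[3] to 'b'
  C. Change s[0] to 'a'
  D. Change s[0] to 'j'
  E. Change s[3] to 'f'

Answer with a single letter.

Answer: C

Derivation:
Option A: s[2]='b'->'h', delta=(8-2)*11^1 mod 127 = 66, hash=41+66 mod 127 = 107
Option B: s[3]='j'->'b', delta=(2-10)*11^0 mod 127 = 119, hash=41+119 mod 127 = 33
Option C: s[0]='e'->'a', delta=(1-5)*11^3 mod 127 = 10, hash=41+10 mod 127 = 51 <-- target
Option D: s[0]='e'->'j', delta=(10-5)*11^3 mod 127 = 51, hash=41+51 mod 127 = 92
Option E: s[3]='j'->'f', delta=(6-10)*11^0 mod 127 = 123, hash=41+123 mod 127 = 37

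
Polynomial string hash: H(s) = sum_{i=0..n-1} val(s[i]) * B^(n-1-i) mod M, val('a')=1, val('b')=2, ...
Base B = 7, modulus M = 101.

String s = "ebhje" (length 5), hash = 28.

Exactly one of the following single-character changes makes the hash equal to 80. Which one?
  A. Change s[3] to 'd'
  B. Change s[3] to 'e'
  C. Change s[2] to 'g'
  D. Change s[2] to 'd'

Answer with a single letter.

Option A: s[3]='j'->'d', delta=(4-10)*7^1 mod 101 = 59, hash=28+59 mod 101 = 87
Option B: s[3]='j'->'e', delta=(5-10)*7^1 mod 101 = 66, hash=28+66 mod 101 = 94
Option C: s[2]='h'->'g', delta=(7-8)*7^2 mod 101 = 52, hash=28+52 mod 101 = 80 <-- target
Option D: s[2]='h'->'d', delta=(4-8)*7^2 mod 101 = 6, hash=28+6 mod 101 = 34

Answer: C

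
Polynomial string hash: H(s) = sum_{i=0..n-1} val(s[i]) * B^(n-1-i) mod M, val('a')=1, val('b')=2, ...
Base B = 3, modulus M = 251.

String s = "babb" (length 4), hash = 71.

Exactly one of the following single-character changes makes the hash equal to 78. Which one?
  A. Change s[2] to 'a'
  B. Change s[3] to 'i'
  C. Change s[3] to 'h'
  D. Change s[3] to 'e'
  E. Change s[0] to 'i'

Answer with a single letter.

Answer: B

Derivation:
Option A: s[2]='b'->'a', delta=(1-2)*3^1 mod 251 = 248, hash=71+248 mod 251 = 68
Option B: s[3]='b'->'i', delta=(9-2)*3^0 mod 251 = 7, hash=71+7 mod 251 = 78 <-- target
Option C: s[3]='b'->'h', delta=(8-2)*3^0 mod 251 = 6, hash=71+6 mod 251 = 77
Option D: s[3]='b'->'e', delta=(5-2)*3^0 mod 251 = 3, hash=71+3 mod 251 = 74
Option E: s[0]='b'->'i', delta=(9-2)*3^3 mod 251 = 189, hash=71+189 mod 251 = 9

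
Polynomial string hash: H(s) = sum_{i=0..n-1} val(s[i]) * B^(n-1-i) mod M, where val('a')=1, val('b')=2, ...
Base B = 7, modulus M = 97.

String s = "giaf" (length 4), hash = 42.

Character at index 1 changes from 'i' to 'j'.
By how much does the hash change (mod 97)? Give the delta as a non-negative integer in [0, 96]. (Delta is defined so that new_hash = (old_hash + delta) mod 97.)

Answer: 49

Derivation:
Delta formula: (val(new) - val(old)) * B^(n-1-k) mod M
  val('j') - val('i') = 10 - 9 = 1
  B^(n-1-k) = 7^2 mod 97 = 49
  Delta = 1 * 49 mod 97 = 49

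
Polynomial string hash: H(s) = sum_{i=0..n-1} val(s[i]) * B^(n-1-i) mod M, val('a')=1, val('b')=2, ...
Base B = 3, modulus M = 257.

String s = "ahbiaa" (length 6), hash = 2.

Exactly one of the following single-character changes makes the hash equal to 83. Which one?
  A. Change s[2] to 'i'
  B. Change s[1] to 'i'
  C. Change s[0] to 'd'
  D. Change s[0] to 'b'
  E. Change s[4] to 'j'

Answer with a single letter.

Answer: B

Derivation:
Option A: s[2]='b'->'i', delta=(9-2)*3^3 mod 257 = 189, hash=2+189 mod 257 = 191
Option B: s[1]='h'->'i', delta=(9-8)*3^4 mod 257 = 81, hash=2+81 mod 257 = 83 <-- target
Option C: s[0]='a'->'d', delta=(4-1)*3^5 mod 257 = 215, hash=2+215 mod 257 = 217
Option D: s[0]='a'->'b', delta=(2-1)*3^5 mod 257 = 243, hash=2+243 mod 257 = 245
Option E: s[4]='a'->'j', delta=(10-1)*3^1 mod 257 = 27, hash=2+27 mod 257 = 29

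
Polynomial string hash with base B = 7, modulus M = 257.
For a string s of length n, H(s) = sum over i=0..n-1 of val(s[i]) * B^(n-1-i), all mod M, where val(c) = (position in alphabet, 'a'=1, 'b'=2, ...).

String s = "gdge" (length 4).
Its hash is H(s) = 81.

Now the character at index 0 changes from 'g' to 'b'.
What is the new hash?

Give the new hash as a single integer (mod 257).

Answer: 165

Derivation:
val('g') = 7, val('b') = 2
Position k = 0, exponent = n-1-k = 3
B^3 mod M = 7^3 mod 257 = 86
Delta = (2 - 7) * 86 mod 257 = 84
New hash = (81 + 84) mod 257 = 165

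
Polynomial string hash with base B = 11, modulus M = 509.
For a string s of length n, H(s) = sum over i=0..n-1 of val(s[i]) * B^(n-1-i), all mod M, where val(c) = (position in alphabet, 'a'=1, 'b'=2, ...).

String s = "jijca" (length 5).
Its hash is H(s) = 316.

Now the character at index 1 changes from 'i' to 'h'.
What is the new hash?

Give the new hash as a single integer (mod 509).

val('i') = 9, val('h') = 8
Position k = 1, exponent = n-1-k = 3
B^3 mod M = 11^3 mod 509 = 313
Delta = (8 - 9) * 313 mod 509 = 196
New hash = (316 + 196) mod 509 = 3

Answer: 3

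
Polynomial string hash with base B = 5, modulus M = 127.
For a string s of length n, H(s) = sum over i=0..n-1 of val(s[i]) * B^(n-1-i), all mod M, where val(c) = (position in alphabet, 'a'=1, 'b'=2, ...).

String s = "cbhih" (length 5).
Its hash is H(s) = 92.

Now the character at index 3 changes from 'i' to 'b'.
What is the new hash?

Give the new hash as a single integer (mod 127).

val('i') = 9, val('b') = 2
Position k = 3, exponent = n-1-k = 1
B^1 mod M = 5^1 mod 127 = 5
Delta = (2 - 9) * 5 mod 127 = 92
New hash = (92 + 92) mod 127 = 57

Answer: 57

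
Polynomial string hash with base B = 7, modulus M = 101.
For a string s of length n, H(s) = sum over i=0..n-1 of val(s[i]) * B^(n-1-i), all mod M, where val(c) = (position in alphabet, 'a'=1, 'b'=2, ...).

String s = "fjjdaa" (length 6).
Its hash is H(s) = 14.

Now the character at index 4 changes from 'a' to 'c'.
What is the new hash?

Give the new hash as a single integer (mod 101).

Answer: 28

Derivation:
val('a') = 1, val('c') = 3
Position k = 4, exponent = n-1-k = 1
B^1 mod M = 7^1 mod 101 = 7
Delta = (3 - 1) * 7 mod 101 = 14
New hash = (14 + 14) mod 101 = 28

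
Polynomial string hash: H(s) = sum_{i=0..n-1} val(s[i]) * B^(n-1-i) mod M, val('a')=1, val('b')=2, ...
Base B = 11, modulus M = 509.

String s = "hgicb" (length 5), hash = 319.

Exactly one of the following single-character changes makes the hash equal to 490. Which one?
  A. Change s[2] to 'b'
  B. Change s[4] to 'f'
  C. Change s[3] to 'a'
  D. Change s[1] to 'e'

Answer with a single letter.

Option A: s[2]='i'->'b', delta=(2-9)*11^2 mod 509 = 171, hash=319+171 mod 509 = 490 <-- target
Option B: s[4]='b'->'f', delta=(6-2)*11^0 mod 509 = 4, hash=319+4 mod 509 = 323
Option C: s[3]='c'->'a', delta=(1-3)*11^1 mod 509 = 487, hash=319+487 mod 509 = 297
Option D: s[1]='g'->'e', delta=(5-7)*11^3 mod 509 = 392, hash=319+392 mod 509 = 202

Answer: A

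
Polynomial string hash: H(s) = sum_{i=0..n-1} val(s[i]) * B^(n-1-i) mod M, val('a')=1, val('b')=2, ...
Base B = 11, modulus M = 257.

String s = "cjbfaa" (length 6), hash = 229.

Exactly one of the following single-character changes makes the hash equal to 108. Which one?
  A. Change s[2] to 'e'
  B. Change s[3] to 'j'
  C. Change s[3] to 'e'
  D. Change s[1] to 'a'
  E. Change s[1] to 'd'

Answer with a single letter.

Option A: s[2]='b'->'e', delta=(5-2)*11^3 mod 257 = 138, hash=229+138 mod 257 = 110
Option B: s[3]='f'->'j', delta=(10-6)*11^2 mod 257 = 227, hash=229+227 mod 257 = 199
Option C: s[3]='f'->'e', delta=(5-6)*11^2 mod 257 = 136, hash=229+136 mod 257 = 108 <-- target
Option D: s[1]='j'->'a', delta=(1-10)*11^4 mod 257 = 72, hash=229+72 mod 257 = 44
Option E: s[1]='j'->'d', delta=(4-10)*11^4 mod 257 = 48, hash=229+48 mod 257 = 20

Answer: C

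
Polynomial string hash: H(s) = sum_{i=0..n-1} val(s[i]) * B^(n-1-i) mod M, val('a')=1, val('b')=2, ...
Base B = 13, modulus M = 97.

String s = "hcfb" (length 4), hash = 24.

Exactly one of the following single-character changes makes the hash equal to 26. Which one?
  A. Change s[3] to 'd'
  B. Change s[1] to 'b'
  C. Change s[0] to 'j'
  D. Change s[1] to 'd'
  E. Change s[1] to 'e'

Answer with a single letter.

Option A: s[3]='b'->'d', delta=(4-2)*13^0 mod 97 = 2, hash=24+2 mod 97 = 26 <-- target
Option B: s[1]='c'->'b', delta=(2-3)*13^2 mod 97 = 25, hash=24+25 mod 97 = 49
Option C: s[0]='h'->'j', delta=(10-8)*13^3 mod 97 = 29, hash=24+29 mod 97 = 53
Option D: s[1]='c'->'d', delta=(4-3)*13^2 mod 97 = 72, hash=24+72 mod 97 = 96
Option E: s[1]='c'->'e', delta=(5-3)*13^2 mod 97 = 47, hash=24+47 mod 97 = 71

Answer: A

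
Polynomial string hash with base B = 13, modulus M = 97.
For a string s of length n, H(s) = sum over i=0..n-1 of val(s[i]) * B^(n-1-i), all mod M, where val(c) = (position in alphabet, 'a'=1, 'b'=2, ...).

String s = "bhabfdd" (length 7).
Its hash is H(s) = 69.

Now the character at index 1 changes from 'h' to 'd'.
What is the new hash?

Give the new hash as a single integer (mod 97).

val('h') = 8, val('d') = 4
Position k = 1, exponent = n-1-k = 5
B^5 mod M = 13^5 mod 97 = 74
Delta = (4 - 8) * 74 mod 97 = 92
New hash = (69 + 92) mod 97 = 64

Answer: 64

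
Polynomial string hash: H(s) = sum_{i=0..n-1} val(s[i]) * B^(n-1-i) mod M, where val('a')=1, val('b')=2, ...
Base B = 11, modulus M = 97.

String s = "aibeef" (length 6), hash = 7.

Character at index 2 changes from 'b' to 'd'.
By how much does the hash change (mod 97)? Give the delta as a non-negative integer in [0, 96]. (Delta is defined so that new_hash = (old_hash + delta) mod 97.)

Answer: 43

Derivation:
Delta formula: (val(new) - val(old)) * B^(n-1-k) mod M
  val('d') - val('b') = 4 - 2 = 2
  B^(n-1-k) = 11^3 mod 97 = 70
  Delta = 2 * 70 mod 97 = 43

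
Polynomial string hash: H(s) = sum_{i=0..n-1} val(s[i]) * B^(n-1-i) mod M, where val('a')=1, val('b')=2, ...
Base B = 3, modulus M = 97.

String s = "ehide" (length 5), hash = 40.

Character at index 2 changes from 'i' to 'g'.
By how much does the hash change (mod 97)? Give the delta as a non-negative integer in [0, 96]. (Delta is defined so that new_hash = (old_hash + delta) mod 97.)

Delta formula: (val(new) - val(old)) * B^(n-1-k) mod M
  val('g') - val('i') = 7 - 9 = -2
  B^(n-1-k) = 3^2 mod 97 = 9
  Delta = -2 * 9 mod 97 = 79

Answer: 79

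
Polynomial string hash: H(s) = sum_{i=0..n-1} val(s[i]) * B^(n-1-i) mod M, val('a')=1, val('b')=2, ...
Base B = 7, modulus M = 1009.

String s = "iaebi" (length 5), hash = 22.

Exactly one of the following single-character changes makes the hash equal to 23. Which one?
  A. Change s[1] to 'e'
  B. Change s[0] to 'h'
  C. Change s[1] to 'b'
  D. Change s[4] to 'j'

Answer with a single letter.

Answer: D

Derivation:
Option A: s[1]='a'->'e', delta=(5-1)*7^3 mod 1009 = 363, hash=22+363 mod 1009 = 385
Option B: s[0]='i'->'h', delta=(8-9)*7^4 mod 1009 = 626, hash=22+626 mod 1009 = 648
Option C: s[1]='a'->'b', delta=(2-1)*7^3 mod 1009 = 343, hash=22+343 mod 1009 = 365
Option D: s[4]='i'->'j', delta=(10-9)*7^0 mod 1009 = 1, hash=22+1 mod 1009 = 23 <-- target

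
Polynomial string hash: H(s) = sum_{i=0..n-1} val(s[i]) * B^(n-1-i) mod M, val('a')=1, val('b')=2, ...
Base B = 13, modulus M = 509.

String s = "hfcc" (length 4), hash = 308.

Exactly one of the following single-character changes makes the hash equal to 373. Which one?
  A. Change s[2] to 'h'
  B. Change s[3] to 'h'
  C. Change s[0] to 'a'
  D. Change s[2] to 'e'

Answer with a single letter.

Answer: A

Derivation:
Option A: s[2]='c'->'h', delta=(8-3)*13^1 mod 509 = 65, hash=308+65 mod 509 = 373 <-- target
Option B: s[3]='c'->'h', delta=(8-3)*13^0 mod 509 = 5, hash=308+5 mod 509 = 313
Option C: s[0]='h'->'a', delta=(1-8)*13^3 mod 509 = 400, hash=308+400 mod 509 = 199
Option D: s[2]='c'->'e', delta=(5-3)*13^1 mod 509 = 26, hash=308+26 mod 509 = 334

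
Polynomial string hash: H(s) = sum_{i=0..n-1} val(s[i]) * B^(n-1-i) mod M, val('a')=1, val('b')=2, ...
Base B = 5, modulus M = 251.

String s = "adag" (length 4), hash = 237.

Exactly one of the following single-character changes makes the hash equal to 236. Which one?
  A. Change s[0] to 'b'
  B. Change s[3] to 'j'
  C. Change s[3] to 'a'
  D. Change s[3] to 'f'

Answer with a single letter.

Answer: D

Derivation:
Option A: s[0]='a'->'b', delta=(2-1)*5^3 mod 251 = 125, hash=237+125 mod 251 = 111
Option B: s[3]='g'->'j', delta=(10-7)*5^0 mod 251 = 3, hash=237+3 mod 251 = 240
Option C: s[3]='g'->'a', delta=(1-7)*5^0 mod 251 = 245, hash=237+245 mod 251 = 231
Option D: s[3]='g'->'f', delta=(6-7)*5^0 mod 251 = 250, hash=237+250 mod 251 = 236 <-- target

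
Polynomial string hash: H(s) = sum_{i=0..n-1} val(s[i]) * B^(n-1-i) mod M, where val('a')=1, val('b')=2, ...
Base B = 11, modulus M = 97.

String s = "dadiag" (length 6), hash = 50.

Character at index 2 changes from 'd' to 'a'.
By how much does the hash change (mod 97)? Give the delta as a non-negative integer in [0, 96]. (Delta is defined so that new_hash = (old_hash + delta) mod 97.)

Delta formula: (val(new) - val(old)) * B^(n-1-k) mod M
  val('a') - val('d') = 1 - 4 = -3
  B^(n-1-k) = 11^3 mod 97 = 70
  Delta = -3 * 70 mod 97 = 81

Answer: 81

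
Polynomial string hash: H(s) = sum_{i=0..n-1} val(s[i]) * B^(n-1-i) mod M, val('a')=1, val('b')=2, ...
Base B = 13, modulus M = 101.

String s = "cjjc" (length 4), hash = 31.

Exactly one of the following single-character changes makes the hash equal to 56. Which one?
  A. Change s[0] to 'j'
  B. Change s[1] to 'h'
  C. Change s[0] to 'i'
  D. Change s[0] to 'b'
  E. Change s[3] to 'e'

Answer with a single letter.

Answer: D

Derivation:
Option A: s[0]='c'->'j', delta=(10-3)*13^3 mod 101 = 27, hash=31+27 mod 101 = 58
Option B: s[1]='j'->'h', delta=(8-10)*13^2 mod 101 = 66, hash=31+66 mod 101 = 97
Option C: s[0]='c'->'i', delta=(9-3)*13^3 mod 101 = 52, hash=31+52 mod 101 = 83
Option D: s[0]='c'->'b', delta=(2-3)*13^3 mod 101 = 25, hash=31+25 mod 101 = 56 <-- target
Option E: s[3]='c'->'e', delta=(5-3)*13^0 mod 101 = 2, hash=31+2 mod 101 = 33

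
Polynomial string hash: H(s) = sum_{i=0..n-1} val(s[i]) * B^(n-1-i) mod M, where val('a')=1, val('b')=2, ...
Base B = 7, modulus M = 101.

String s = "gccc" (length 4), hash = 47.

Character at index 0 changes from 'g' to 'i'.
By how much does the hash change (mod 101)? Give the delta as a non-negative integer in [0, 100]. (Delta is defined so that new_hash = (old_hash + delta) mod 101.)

Answer: 80

Derivation:
Delta formula: (val(new) - val(old)) * B^(n-1-k) mod M
  val('i') - val('g') = 9 - 7 = 2
  B^(n-1-k) = 7^3 mod 101 = 40
  Delta = 2 * 40 mod 101 = 80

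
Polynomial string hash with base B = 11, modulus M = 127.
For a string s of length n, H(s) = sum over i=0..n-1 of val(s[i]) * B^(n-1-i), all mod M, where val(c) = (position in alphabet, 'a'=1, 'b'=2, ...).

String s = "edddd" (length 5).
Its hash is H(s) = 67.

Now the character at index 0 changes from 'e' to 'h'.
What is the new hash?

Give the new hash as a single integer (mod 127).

Answer: 48

Derivation:
val('e') = 5, val('h') = 8
Position k = 0, exponent = n-1-k = 4
B^4 mod M = 11^4 mod 127 = 36
Delta = (8 - 5) * 36 mod 127 = 108
New hash = (67 + 108) mod 127 = 48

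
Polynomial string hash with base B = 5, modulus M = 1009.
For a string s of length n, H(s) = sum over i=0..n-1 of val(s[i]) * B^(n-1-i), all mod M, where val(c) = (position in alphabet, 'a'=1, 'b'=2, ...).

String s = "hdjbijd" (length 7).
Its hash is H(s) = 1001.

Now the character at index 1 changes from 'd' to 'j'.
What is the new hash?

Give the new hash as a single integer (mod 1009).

val('d') = 4, val('j') = 10
Position k = 1, exponent = n-1-k = 5
B^5 mod M = 5^5 mod 1009 = 98
Delta = (10 - 4) * 98 mod 1009 = 588
New hash = (1001 + 588) mod 1009 = 580

Answer: 580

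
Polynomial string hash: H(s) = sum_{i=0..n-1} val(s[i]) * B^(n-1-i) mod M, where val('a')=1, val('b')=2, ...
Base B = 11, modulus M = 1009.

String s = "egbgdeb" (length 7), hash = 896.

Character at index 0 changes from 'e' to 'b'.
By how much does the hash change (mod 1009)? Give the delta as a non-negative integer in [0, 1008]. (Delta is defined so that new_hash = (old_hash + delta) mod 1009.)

Answer: 729

Derivation:
Delta formula: (val(new) - val(old)) * B^(n-1-k) mod M
  val('b') - val('e') = 2 - 5 = -3
  B^(n-1-k) = 11^6 mod 1009 = 766
  Delta = -3 * 766 mod 1009 = 729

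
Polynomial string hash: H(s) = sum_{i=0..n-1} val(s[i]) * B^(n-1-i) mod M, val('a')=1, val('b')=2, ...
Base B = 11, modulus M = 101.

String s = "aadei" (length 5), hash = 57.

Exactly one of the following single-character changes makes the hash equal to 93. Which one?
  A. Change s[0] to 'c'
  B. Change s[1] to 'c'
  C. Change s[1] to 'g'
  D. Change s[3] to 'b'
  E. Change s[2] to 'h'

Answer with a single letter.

Option A: s[0]='a'->'c', delta=(3-1)*11^4 mod 101 = 93, hash=57+93 mod 101 = 49
Option B: s[1]='a'->'c', delta=(3-1)*11^3 mod 101 = 36, hash=57+36 mod 101 = 93 <-- target
Option C: s[1]='a'->'g', delta=(7-1)*11^3 mod 101 = 7, hash=57+7 mod 101 = 64
Option D: s[3]='e'->'b', delta=(2-5)*11^1 mod 101 = 68, hash=57+68 mod 101 = 24
Option E: s[2]='d'->'h', delta=(8-4)*11^2 mod 101 = 80, hash=57+80 mod 101 = 36

Answer: B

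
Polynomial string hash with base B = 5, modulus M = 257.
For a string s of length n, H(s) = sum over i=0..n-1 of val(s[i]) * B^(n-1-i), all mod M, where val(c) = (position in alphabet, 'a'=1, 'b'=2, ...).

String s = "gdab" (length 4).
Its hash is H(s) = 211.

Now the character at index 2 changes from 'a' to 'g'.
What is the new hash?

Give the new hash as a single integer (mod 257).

val('a') = 1, val('g') = 7
Position k = 2, exponent = n-1-k = 1
B^1 mod M = 5^1 mod 257 = 5
Delta = (7 - 1) * 5 mod 257 = 30
New hash = (211 + 30) mod 257 = 241

Answer: 241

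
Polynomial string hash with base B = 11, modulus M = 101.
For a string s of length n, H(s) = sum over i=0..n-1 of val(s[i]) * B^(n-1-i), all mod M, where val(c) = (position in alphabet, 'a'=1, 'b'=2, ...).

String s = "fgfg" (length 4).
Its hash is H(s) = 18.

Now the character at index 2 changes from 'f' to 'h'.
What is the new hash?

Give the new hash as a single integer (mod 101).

val('f') = 6, val('h') = 8
Position k = 2, exponent = n-1-k = 1
B^1 mod M = 11^1 mod 101 = 11
Delta = (8 - 6) * 11 mod 101 = 22
New hash = (18 + 22) mod 101 = 40

Answer: 40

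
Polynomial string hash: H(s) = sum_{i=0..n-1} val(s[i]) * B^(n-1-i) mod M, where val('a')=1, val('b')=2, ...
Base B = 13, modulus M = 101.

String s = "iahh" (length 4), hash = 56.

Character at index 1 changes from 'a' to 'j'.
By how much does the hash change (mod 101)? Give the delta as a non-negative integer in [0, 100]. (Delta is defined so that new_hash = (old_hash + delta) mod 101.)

Delta formula: (val(new) - val(old)) * B^(n-1-k) mod M
  val('j') - val('a') = 10 - 1 = 9
  B^(n-1-k) = 13^2 mod 101 = 68
  Delta = 9 * 68 mod 101 = 6

Answer: 6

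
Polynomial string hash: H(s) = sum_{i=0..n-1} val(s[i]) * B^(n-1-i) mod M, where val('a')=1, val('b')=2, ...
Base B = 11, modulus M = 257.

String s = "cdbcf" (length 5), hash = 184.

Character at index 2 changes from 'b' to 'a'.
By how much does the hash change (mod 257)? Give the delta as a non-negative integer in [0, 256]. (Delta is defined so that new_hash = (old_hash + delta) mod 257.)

Answer: 136

Derivation:
Delta formula: (val(new) - val(old)) * B^(n-1-k) mod M
  val('a') - val('b') = 1 - 2 = -1
  B^(n-1-k) = 11^2 mod 257 = 121
  Delta = -1 * 121 mod 257 = 136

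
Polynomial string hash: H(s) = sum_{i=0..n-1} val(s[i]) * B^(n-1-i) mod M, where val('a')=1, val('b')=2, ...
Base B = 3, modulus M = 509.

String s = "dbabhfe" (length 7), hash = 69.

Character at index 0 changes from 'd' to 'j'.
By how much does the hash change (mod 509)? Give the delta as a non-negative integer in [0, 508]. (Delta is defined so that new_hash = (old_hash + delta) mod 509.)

Delta formula: (val(new) - val(old)) * B^(n-1-k) mod M
  val('j') - val('d') = 10 - 4 = 6
  B^(n-1-k) = 3^6 mod 509 = 220
  Delta = 6 * 220 mod 509 = 302

Answer: 302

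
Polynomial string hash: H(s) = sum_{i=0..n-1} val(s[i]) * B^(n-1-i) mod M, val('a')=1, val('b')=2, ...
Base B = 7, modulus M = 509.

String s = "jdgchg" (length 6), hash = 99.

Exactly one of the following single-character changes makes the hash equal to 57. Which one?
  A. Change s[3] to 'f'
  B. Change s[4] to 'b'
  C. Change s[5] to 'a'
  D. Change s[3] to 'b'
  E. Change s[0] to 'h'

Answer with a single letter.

Option A: s[3]='c'->'f', delta=(6-3)*7^2 mod 509 = 147, hash=99+147 mod 509 = 246
Option B: s[4]='h'->'b', delta=(2-8)*7^1 mod 509 = 467, hash=99+467 mod 509 = 57 <-- target
Option C: s[5]='g'->'a', delta=(1-7)*7^0 mod 509 = 503, hash=99+503 mod 509 = 93
Option D: s[3]='c'->'b', delta=(2-3)*7^2 mod 509 = 460, hash=99+460 mod 509 = 50
Option E: s[0]='j'->'h', delta=(8-10)*7^5 mod 509 = 489, hash=99+489 mod 509 = 79

Answer: B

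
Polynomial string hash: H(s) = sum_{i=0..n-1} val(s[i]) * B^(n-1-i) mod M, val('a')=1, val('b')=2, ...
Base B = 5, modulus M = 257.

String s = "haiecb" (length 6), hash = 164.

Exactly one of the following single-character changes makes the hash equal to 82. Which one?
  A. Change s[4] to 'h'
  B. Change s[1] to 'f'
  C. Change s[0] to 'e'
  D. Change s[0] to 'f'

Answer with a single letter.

Answer: D

Derivation:
Option A: s[4]='c'->'h', delta=(8-3)*5^1 mod 257 = 25, hash=164+25 mod 257 = 189
Option B: s[1]='a'->'f', delta=(6-1)*5^4 mod 257 = 41, hash=164+41 mod 257 = 205
Option C: s[0]='h'->'e', delta=(5-8)*5^5 mod 257 = 134, hash=164+134 mod 257 = 41
Option D: s[0]='h'->'f', delta=(6-8)*5^5 mod 257 = 175, hash=164+175 mod 257 = 82 <-- target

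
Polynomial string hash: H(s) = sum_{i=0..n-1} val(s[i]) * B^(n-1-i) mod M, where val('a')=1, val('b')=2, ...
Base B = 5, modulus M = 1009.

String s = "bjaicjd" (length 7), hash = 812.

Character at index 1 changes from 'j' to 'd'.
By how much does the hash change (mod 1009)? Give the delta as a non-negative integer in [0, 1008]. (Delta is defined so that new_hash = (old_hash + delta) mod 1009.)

Delta formula: (val(new) - val(old)) * B^(n-1-k) mod M
  val('d') - val('j') = 4 - 10 = -6
  B^(n-1-k) = 5^5 mod 1009 = 98
  Delta = -6 * 98 mod 1009 = 421

Answer: 421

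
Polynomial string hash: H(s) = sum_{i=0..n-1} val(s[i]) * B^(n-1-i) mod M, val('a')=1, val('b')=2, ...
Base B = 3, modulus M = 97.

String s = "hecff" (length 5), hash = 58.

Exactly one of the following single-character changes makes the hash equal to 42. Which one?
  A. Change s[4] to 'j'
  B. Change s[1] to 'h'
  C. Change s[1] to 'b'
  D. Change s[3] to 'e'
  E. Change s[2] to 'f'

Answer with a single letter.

Answer: B

Derivation:
Option A: s[4]='f'->'j', delta=(10-6)*3^0 mod 97 = 4, hash=58+4 mod 97 = 62
Option B: s[1]='e'->'h', delta=(8-5)*3^3 mod 97 = 81, hash=58+81 mod 97 = 42 <-- target
Option C: s[1]='e'->'b', delta=(2-5)*3^3 mod 97 = 16, hash=58+16 mod 97 = 74
Option D: s[3]='f'->'e', delta=(5-6)*3^1 mod 97 = 94, hash=58+94 mod 97 = 55
Option E: s[2]='c'->'f', delta=(6-3)*3^2 mod 97 = 27, hash=58+27 mod 97 = 85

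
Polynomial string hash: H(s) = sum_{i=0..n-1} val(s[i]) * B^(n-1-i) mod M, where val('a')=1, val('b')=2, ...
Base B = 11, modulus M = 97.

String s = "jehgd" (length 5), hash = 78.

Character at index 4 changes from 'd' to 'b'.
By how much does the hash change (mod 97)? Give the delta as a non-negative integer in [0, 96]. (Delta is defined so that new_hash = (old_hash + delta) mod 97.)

Delta formula: (val(new) - val(old)) * B^(n-1-k) mod M
  val('b') - val('d') = 2 - 4 = -2
  B^(n-1-k) = 11^0 mod 97 = 1
  Delta = -2 * 1 mod 97 = 95

Answer: 95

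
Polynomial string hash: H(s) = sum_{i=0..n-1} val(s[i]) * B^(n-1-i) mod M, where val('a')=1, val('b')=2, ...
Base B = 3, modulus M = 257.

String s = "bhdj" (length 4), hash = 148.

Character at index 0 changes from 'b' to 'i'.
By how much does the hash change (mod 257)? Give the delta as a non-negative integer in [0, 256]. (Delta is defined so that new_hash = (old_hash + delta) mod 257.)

Delta formula: (val(new) - val(old)) * B^(n-1-k) mod M
  val('i') - val('b') = 9 - 2 = 7
  B^(n-1-k) = 3^3 mod 257 = 27
  Delta = 7 * 27 mod 257 = 189

Answer: 189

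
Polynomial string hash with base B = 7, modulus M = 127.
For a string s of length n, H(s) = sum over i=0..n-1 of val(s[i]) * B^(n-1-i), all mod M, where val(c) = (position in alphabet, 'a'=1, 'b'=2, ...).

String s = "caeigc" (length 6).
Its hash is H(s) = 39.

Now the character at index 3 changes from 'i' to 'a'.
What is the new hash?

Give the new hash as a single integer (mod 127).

Answer: 28

Derivation:
val('i') = 9, val('a') = 1
Position k = 3, exponent = n-1-k = 2
B^2 mod M = 7^2 mod 127 = 49
Delta = (1 - 9) * 49 mod 127 = 116
New hash = (39 + 116) mod 127 = 28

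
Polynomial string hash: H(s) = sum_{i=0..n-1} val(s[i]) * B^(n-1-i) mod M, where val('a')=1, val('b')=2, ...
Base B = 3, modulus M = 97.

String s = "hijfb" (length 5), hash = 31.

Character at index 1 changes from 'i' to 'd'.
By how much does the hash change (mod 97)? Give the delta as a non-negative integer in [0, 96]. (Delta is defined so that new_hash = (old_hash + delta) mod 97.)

Answer: 59

Derivation:
Delta formula: (val(new) - val(old)) * B^(n-1-k) mod M
  val('d') - val('i') = 4 - 9 = -5
  B^(n-1-k) = 3^3 mod 97 = 27
  Delta = -5 * 27 mod 97 = 59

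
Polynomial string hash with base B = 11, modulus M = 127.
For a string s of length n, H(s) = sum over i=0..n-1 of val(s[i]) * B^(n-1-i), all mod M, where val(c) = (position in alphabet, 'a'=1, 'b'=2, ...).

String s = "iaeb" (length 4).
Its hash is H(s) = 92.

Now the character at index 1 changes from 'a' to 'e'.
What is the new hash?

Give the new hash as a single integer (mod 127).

Answer: 68

Derivation:
val('a') = 1, val('e') = 5
Position k = 1, exponent = n-1-k = 2
B^2 mod M = 11^2 mod 127 = 121
Delta = (5 - 1) * 121 mod 127 = 103
New hash = (92 + 103) mod 127 = 68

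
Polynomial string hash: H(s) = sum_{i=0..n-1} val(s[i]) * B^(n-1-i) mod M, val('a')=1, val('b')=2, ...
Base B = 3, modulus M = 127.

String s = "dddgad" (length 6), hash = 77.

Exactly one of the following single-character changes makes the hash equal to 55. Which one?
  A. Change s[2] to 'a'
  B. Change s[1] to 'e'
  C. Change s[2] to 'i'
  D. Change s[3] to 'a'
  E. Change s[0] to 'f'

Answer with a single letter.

Answer: E

Derivation:
Option A: s[2]='d'->'a', delta=(1-4)*3^3 mod 127 = 46, hash=77+46 mod 127 = 123
Option B: s[1]='d'->'e', delta=(5-4)*3^4 mod 127 = 81, hash=77+81 mod 127 = 31
Option C: s[2]='d'->'i', delta=(9-4)*3^3 mod 127 = 8, hash=77+8 mod 127 = 85
Option D: s[3]='g'->'a', delta=(1-7)*3^2 mod 127 = 73, hash=77+73 mod 127 = 23
Option E: s[0]='d'->'f', delta=(6-4)*3^5 mod 127 = 105, hash=77+105 mod 127 = 55 <-- target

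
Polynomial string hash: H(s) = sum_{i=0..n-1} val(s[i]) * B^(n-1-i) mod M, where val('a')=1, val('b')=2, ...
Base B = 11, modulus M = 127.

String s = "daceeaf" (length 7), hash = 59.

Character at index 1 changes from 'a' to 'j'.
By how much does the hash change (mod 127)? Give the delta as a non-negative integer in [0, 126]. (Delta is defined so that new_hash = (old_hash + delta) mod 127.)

Answer: 8

Derivation:
Delta formula: (val(new) - val(old)) * B^(n-1-k) mod M
  val('j') - val('a') = 10 - 1 = 9
  B^(n-1-k) = 11^5 mod 127 = 15
  Delta = 9 * 15 mod 127 = 8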